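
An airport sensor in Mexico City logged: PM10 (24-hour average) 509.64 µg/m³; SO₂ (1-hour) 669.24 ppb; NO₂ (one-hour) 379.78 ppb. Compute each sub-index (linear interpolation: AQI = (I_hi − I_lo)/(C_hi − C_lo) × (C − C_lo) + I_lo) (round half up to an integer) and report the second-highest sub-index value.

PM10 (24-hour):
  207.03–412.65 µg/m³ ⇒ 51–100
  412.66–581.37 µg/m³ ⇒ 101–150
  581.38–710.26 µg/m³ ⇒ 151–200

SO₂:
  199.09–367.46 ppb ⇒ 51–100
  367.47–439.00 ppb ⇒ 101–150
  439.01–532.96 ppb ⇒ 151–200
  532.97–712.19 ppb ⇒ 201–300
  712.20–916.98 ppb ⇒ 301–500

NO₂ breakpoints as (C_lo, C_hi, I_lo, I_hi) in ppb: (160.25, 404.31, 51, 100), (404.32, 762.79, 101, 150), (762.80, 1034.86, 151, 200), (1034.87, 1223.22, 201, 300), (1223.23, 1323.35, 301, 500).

129

PM10: row 412.66–581.37 (AQI 101–150). (150−101)·(509.64−412.66)/(581.37−412.66) + 101 = 49·96.98/168.71 + 101 ≈ 129.17 → 129.
SO₂: row 532.97–712.19 (AQI 201–300). (300−201)·(669.24−532.97)/(712.19−532.97) + 201 = 99·136.27/179.22 + 201 ≈ 276.27 → 276.
NO₂: 379.78 ∈ [160.25, 404.31] ↔ index [51, 100].
51 + (379.78−160.25)·(100−51)/(404.31−160.25) = 51 + 219.53·49/244.06 ≈ 95.08, so AQI = 95.
Sub-indices: PM10→129, SO₂→276, NO₂→95. Ranked high→low: 276, 129, 95. Second-highest sub-index = 129.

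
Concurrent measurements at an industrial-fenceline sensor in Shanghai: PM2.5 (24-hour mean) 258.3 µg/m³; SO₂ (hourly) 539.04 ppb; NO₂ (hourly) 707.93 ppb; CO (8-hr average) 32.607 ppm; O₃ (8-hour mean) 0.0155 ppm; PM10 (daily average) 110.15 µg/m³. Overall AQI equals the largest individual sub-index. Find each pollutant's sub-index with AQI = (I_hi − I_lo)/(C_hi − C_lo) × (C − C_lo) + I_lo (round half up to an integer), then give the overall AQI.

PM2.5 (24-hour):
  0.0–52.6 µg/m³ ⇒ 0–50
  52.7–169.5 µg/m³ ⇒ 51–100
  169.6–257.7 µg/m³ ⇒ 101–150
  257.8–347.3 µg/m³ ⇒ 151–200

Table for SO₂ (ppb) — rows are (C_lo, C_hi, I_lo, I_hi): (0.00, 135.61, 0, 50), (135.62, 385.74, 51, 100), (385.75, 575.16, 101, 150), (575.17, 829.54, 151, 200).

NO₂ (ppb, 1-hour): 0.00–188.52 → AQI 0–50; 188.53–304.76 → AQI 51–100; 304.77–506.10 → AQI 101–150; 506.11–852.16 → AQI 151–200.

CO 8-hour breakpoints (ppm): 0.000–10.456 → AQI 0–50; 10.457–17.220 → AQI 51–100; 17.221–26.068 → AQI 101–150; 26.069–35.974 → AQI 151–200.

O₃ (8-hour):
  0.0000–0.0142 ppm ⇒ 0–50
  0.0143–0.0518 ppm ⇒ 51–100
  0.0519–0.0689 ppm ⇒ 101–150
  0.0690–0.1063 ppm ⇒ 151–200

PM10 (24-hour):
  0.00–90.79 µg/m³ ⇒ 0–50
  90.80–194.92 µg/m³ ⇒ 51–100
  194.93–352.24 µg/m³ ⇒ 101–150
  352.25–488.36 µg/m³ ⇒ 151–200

183

PM2.5 258.3: bracket 257.8–347.3 → index 151–200; slope 49/89.5, offset 0.5.
AQI = 151 + 49/89.5·0.5 ≈ 151.27 ⇒ 151.
SO₂: 539.04 lies in 385.75–575.16, so I_lo=101, I_hi=150, C_lo=385.75, C_hi=575.16.
(150−101)/(575.16−385.75) × (539.04−385.75) + 101 = 49/189.41 × 153.29 + 101 ≈ 140.66 → 141.
NO₂ 707.93: bracket 506.11–852.16 → index 151–200; slope 49/346.05, offset 201.82.
AQI = 151 + 49/346.05·201.82 ≈ 179.58 ⇒ 180.
CO 32.607: bracket 26.069–35.974 → index 151–200; slope 49/9.905, offset 6.538.
AQI = 151 + 49/9.905·6.538 ≈ 183.34 ⇒ 183.
O₃: 0.0155 ∈ [0.0143, 0.0518] ↔ index [51, 100].
51 + (0.0155−0.0143)·(100−51)/(0.0518−0.0143) = 51 + 0.0012·49/0.0375 ≈ 52.57, so AQI = 53.
PM10: row 90.80–194.92 (AQI 51–100). (100−51)·(110.15−90.80)/(194.92−90.80) + 51 = 49·19.35/104.12 + 51 ≈ 60.11 → 60.
Sub-indices: PM2.5→151, SO₂→141, NO₂→180, CO→183, O₃→53, PM10→60. Overall AQI = max = 183; dominant pollutant is CO.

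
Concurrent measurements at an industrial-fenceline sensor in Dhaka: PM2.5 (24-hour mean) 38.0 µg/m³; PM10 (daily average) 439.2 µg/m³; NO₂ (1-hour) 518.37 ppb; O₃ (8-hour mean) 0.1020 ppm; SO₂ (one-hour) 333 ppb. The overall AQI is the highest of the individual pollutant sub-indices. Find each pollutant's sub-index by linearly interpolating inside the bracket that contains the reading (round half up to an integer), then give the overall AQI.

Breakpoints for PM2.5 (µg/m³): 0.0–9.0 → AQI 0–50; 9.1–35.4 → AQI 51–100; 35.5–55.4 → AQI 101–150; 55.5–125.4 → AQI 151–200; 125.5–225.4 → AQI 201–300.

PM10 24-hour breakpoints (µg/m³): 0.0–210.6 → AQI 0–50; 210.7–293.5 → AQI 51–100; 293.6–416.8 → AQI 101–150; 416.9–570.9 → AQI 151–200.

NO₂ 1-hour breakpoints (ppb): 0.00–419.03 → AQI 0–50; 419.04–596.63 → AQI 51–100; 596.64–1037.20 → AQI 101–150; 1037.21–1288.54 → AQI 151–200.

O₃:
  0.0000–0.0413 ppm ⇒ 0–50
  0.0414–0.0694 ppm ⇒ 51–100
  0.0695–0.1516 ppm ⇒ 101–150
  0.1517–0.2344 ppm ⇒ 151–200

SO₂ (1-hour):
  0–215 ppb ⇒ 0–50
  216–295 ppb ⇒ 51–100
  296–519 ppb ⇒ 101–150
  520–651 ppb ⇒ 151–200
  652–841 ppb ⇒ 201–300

PM2.5: row 35.5–55.4 (AQI 101–150). (150−101)·(38.0−35.5)/(55.4−35.5) + 101 = 49·2.5/19.9 + 101 ≈ 107.16 → 107.
PM10: 439.2 ∈ [416.9, 570.9] ↔ index [151, 200].
151 + (439.2−416.9)·(200−151)/(570.9−416.9) = 151 + 22.3·49/154.0 ≈ 158.10, so AQI = 158.
NO₂: 518.37 ∈ [419.04, 596.63] ↔ index [51, 100].
51 + (518.37−419.04)·(100−51)/(596.63−419.04) = 51 + 99.33·49/177.59 ≈ 78.41, so AQI = 78.
O₃: row 0.0695–0.1516 (AQI 101–150). (150−101)·(0.1020−0.0695)/(0.1516−0.0695) + 101 = 49·0.0325/0.0821 + 101 ≈ 120.40 → 120.
SO₂: 333 lies in 296–519, so I_lo=101, I_hi=150, C_lo=296, C_hi=519.
(150−101)/(519−296) × (333−296) + 101 = 49/223 × 37 + 101 ≈ 109.13 → 109.
Sub-indices: PM2.5→107, PM10→158, NO₂→78, O₃→120, SO₂→109. Overall AQI = max = 158; dominant pollutant is PM10.

158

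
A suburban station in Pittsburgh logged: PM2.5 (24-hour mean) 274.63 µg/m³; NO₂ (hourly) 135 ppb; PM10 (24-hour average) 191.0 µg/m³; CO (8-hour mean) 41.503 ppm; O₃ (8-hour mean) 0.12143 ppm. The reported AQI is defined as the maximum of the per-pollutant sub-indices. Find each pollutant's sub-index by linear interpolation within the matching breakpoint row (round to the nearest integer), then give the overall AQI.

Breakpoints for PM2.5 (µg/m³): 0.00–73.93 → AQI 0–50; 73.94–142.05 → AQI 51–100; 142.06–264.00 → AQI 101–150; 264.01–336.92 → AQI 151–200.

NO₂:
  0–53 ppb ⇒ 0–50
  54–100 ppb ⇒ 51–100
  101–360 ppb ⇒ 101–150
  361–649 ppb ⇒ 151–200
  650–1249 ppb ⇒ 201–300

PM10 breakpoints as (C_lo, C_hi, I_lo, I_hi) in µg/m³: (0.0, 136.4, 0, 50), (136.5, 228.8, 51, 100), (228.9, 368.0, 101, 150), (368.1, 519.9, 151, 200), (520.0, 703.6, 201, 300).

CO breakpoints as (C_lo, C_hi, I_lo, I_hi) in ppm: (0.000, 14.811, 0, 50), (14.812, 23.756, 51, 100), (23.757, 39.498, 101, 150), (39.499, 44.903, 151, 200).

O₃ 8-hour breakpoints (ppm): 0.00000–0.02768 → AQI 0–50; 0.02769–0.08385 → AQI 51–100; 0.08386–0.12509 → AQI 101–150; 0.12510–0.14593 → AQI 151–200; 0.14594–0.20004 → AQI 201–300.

169

PM2.5: row 264.01–336.92 (AQI 151–200). (200−151)·(274.63−264.01)/(336.92−264.01) + 151 = 49·10.62/72.91 + 151 ≈ 158.14 → 158.
NO₂: 135 ∈ [101, 360] ↔ index [101, 150].
101 + (135−101)·(150−101)/(360−101) = 101 + 34·49/259 ≈ 107.43, so AQI = 107.
PM10: 191.0 lies in 136.5–228.8, so I_lo=51, I_hi=100, C_lo=136.5, C_hi=228.8.
(100−51)/(228.8−136.5) × (191.0−136.5) + 51 = 49/92.3 × 54.5 + 51 ≈ 79.93 → 80.
CO: row 39.499–44.903 (AQI 151–200). (200−151)·(41.503−39.499)/(44.903−39.499) + 151 = 49·2.004/5.404 + 151 ≈ 169.17 → 169.
O₃: 0.12143 ∈ [0.08386, 0.12509] ↔ index [101, 150].
101 + (0.12143−0.08386)·(150−101)/(0.12509−0.08386) = 101 + 0.03757·49/0.04123 ≈ 145.65, so AQI = 146.
Sub-indices: PM2.5→158, NO₂→107, PM10→80, CO→169, O₃→146. Overall AQI = max = 169; dominant pollutant is CO.
AQI 169: Unhealthy.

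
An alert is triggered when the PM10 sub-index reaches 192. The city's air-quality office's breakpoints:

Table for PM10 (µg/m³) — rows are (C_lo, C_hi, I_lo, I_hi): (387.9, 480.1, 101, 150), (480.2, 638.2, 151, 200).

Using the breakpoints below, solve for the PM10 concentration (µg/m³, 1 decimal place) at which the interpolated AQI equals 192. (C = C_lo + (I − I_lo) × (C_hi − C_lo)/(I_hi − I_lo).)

AQI 192 lies in the 151–200 band, which corresponds to 480.2–638.2 µg/m³.
C = 480.2 + (192−151)×(638.2−480.2)/(200−151) = 480.2 + 41×158.0/49 ≈ 612.404 µg/m³ → 612.4 µg/m³ to 1 dp.

612.4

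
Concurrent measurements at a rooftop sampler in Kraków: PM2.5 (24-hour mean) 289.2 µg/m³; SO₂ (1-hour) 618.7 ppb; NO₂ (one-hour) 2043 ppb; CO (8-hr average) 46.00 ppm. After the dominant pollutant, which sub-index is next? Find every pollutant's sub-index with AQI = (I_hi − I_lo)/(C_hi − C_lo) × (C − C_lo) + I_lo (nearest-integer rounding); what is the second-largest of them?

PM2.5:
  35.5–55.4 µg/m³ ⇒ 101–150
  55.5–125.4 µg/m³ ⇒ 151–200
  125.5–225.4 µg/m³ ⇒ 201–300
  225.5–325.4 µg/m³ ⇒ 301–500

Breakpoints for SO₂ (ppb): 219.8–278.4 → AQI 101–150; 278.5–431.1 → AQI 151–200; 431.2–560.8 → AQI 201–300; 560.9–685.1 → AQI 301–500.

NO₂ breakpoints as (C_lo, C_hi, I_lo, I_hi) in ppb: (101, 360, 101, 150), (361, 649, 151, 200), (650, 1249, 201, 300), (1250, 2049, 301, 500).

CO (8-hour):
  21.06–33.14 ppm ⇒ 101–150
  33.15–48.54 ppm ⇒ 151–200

PM2.5 289.2: bracket 225.5–325.4 → index 301–500; slope 199/99.9, offset 63.7.
AQI = 301 + 199/99.9·63.7 ≈ 427.89 ⇒ 428.
SO₂: 618.7 lies in 560.9–685.1, so I_lo=301, I_hi=500, C_lo=560.9, C_hi=685.1.
(500−301)/(685.1−560.9) × (618.7−560.9) + 301 = 199/124.2 × 57.8 + 301 ≈ 393.61 → 394.
NO₂: 2043 ∈ [1250, 2049] ↔ index [301, 500].
301 + (2043−1250)·(500−301)/(2049−1250) = 301 + 793·199/799 ≈ 498.51, so AQI = 499.
CO: 46.00 lies in 33.15–48.54, so I_lo=151, I_hi=200, C_lo=33.15, C_hi=48.54.
(200−151)/(48.54−33.15) × (46.00−33.15) + 151 = 49/15.39 × 12.85 + 151 ≈ 191.91 → 192.
Sub-indices: PM2.5→428, SO₂→394, NO₂→499, CO→192. Ranked high→low: 499, 428, 394, 192. Second-highest sub-index = 428.

428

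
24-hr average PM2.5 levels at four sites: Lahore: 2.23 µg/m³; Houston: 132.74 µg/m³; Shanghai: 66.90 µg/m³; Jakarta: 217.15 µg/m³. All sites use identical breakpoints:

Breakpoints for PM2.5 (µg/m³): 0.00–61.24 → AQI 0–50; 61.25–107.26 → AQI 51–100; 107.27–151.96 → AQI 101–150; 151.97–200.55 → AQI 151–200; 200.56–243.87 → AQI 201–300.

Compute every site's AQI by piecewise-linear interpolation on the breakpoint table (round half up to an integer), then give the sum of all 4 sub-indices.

427

Lahore: 2.23 lies in 0.00–61.24, so I_lo=0, I_hi=50, C_lo=0.00, C_hi=61.24.
(50−0)/(61.24−0.00) × (2.23−0.00) + 0 = 50/61.24 × 2.23 + 0 ≈ 1.82 → 2.
Houston 132.74: bracket 107.27–151.96 → index 101–150; slope 49/44.69, offset 25.47.
AQI = 101 + 49/44.69·25.47 ≈ 128.93 ⇒ 129.
Shanghai: 66.90 ∈ [61.25, 107.26] ↔ index [51, 100].
51 + (66.90−61.25)·(100−51)/(107.26−61.25) = 51 + 5.65·49/46.01 ≈ 57.02, so AQI = 57.
Jakarta: 217.15 lies in 200.56–243.87, so I_lo=201, I_hi=300, C_lo=200.56, C_hi=243.87.
(300−201)/(243.87−200.56) × (217.15−200.56) + 201 = 99/43.31 × 16.59 + 201 ≈ 238.92 → 239.
AQIs: Lahore=2, Houston=129, Shanghai=57, Jakarta=239. Sum = 2 + 129 + 57 + 239 = 427.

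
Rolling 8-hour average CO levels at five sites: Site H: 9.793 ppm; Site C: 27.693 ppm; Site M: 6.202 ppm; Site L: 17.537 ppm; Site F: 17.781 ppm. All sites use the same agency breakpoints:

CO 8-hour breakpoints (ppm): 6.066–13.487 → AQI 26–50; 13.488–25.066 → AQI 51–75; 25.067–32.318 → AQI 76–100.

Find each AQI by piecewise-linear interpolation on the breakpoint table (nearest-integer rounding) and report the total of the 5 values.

268

Site H: row 6.066–13.487 (AQI 26–50). (50−26)·(9.793−6.066)/(13.487−6.066) + 26 = 24·3.727/7.421 + 26 ≈ 38.05 → 38.
Site C 27.693: bracket 25.067–32.318 → index 76–100; slope 24/7.251, offset 2.626.
AQI = 76 + 24/7.251·2.626 ≈ 84.69 ⇒ 85.
Site M: row 6.066–13.487 (AQI 26–50). (50−26)·(6.202−6.066)/(13.487−6.066) + 26 = 24·0.136/7.421 + 26 ≈ 26.44 → 26.
Site L 17.537: bracket 13.488–25.066 → index 51–75; slope 24/11.578, offset 4.049.
AQI = 51 + 24/11.578·4.049 ≈ 59.39 ⇒ 59.
Site F: row 13.488–25.066 (AQI 51–75). (75−51)·(17.781−13.488)/(25.066−13.488) + 51 = 24·4.293/11.578 + 51 ≈ 59.90 → 60.
AQIs: Site H=38, Site C=85, Site M=26, Site L=59, Site F=60. Sum = 38 + 85 + 26 + 59 + 60 = 268.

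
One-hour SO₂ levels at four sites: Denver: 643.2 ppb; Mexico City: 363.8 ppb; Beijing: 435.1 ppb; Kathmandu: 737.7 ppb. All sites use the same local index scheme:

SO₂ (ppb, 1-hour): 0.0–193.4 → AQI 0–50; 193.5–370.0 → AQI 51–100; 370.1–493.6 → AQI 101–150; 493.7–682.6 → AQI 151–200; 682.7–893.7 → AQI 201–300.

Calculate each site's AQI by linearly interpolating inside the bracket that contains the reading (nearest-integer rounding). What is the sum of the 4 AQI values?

Denver: row 493.7–682.6 (AQI 151–200). (200−151)·(643.2−493.7)/(682.6−493.7) + 151 = 49·149.5/188.9 + 151 ≈ 189.78 → 190.
Mexico City: row 193.5–370.0 (AQI 51–100). (100−51)·(363.8−193.5)/(370.0−193.5) + 51 = 49·170.3/176.5 + 51 ≈ 98.28 → 98.
Beijing: 435.1 ∈ [370.1, 493.6] ↔ index [101, 150].
101 + (435.1−370.1)·(150−101)/(493.6−370.1) = 101 + 65.0·49/123.5 ≈ 126.79, so AQI = 127.
Kathmandu: row 682.7–893.7 (AQI 201–300). (300−201)·(737.7−682.7)/(893.7−682.7) + 201 = 99·55.0/211.0 + 201 ≈ 226.81 → 227.
AQIs: Denver=190, Mexico City=98, Beijing=127, Kathmandu=227. Sum = 190 + 98 + 127 + 227 = 642.

642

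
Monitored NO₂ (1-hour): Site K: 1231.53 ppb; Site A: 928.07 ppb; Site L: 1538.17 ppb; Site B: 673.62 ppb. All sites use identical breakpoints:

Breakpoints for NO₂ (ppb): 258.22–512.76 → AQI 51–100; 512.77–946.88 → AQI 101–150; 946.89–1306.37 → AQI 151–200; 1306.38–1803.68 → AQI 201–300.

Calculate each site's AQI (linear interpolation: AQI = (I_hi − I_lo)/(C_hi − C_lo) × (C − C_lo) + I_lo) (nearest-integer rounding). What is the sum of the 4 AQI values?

Site K: row 946.89–1306.37 (AQI 151–200). (200−151)·(1231.53−946.89)/(1306.37−946.89) + 151 = 49·284.64/359.48 + 151 ≈ 189.80 → 190.
Site A 928.07: bracket 512.77–946.88 → index 101–150; slope 49/434.11, offset 415.30.
AQI = 101 + 49/434.11·415.30 ≈ 147.88 ⇒ 148.
Site L: 1538.17 ∈ [1306.38, 1803.68] ↔ index [201, 300].
201 + (1538.17−1306.38)·(300−201)/(1803.68−1306.38) = 201 + 231.79·99/497.30 ≈ 247.14, so AQI = 247.
Site B: 673.62 lies in 512.77–946.88, so I_lo=101, I_hi=150, C_lo=512.77, C_hi=946.88.
(150−101)/(946.88−512.77) × (673.62−512.77) + 101 = 49/434.11 × 160.85 + 101 ≈ 119.16 → 119.
AQIs: Site K=190, Site A=148, Site L=247, Site B=119. Sum = 190 + 148 + 247 + 119 = 704.

704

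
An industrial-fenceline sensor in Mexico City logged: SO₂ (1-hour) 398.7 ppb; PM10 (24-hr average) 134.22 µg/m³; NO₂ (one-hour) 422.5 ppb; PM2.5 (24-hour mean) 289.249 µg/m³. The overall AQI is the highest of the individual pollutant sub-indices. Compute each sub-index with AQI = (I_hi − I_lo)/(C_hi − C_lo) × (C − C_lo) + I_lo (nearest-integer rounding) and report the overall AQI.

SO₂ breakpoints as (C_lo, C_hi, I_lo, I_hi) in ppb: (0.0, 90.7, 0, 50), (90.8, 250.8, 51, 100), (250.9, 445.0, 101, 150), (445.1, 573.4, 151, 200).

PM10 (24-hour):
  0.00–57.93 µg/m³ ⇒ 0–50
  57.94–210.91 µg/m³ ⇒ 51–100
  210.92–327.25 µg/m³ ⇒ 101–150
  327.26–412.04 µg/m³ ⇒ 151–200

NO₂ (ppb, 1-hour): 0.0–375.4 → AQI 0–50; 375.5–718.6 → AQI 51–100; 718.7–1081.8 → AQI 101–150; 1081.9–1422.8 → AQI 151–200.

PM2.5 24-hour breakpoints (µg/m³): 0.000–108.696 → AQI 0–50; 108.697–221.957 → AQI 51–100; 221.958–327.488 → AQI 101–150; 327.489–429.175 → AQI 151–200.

138

SO₂: 398.7 ∈ [250.9, 445.0] ↔ index [101, 150].
101 + (398.7−250.9)·(150−101)/(445.0−250.9) = 101 + 147.8·49/194.1 ≈ 138.31, so AQI = 138.
PM10: 134.22 lies in 57.94–210.91, so I_lo=51, I_hi=100, C_lo=57.94, C_hi=210.91.
(100−51)/(210.91−57.94) × (134.22−57.94) + 51 = 49/152.97 × 76.28 + 51 ≈ 75.43 → 75.
NO₂: row 375.5–718.6 (AQI 51–100). (100−51)·(422.5−375.5)/(718.6−375.5) + 51 = 49·47.0/343.1 + 51 ≈ 57.71 → 58.
PM2.5 289.249: bracket 221.958–327.488 → index 101–150; slope 49/105.530, offset 67.291.
AQI = 101 + 49/105.530·67.291 ≈ 132.24 ⇒ 132.
Sub-indices: SO₂→138, PM10→75, NO₂→58, PM2.5→132. Overall AQI = max = 138; dominant pollutant is SO₂.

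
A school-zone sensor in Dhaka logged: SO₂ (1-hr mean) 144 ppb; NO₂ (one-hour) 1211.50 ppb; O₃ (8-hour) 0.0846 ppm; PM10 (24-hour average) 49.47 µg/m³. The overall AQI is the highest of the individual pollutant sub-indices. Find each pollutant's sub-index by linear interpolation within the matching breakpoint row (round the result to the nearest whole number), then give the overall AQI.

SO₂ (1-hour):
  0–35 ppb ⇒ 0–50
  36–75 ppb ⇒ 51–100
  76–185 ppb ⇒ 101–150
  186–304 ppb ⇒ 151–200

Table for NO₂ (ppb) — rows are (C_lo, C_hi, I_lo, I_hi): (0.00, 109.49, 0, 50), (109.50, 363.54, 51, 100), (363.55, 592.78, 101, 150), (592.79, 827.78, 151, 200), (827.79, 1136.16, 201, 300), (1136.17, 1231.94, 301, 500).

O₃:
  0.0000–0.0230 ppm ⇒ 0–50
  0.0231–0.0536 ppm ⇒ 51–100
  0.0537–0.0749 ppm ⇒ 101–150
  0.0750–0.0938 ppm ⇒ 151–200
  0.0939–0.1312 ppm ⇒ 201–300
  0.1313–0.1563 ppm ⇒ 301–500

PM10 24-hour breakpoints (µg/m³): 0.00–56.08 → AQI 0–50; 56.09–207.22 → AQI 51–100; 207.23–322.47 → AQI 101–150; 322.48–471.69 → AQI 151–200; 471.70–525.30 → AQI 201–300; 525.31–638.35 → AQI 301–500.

458

SO₂ 144: bracket 76–185 → index 101–150; slope 49/109, offset 68.
AQI = 101 + 49/109·68 ≈ 131.57 ⇒ 132.
NO₂ 1211.50: bracket 1136.17–1231.94 → index 301–500; slope 199/95.77, offset 75.33.
AQI = 301 + 199/95.77·75.33 ≈ 457.53 ⇒ 458.
O₃: 0.0846 lies in 0.0750–0.0938, so I_lo=151, I_hi=200, C_lo=0.0750, C_hi=0.0938.
(200−151)/(0.0938−0.0750) × (0.0846−0.0750) + 151 = 49/0.0188 × 0.0096 + 151 ≈ 176.02 → 176.
PM10: 49.47 lies in 0.00–56.08, so I_lo=0, I_hi=50, C_lo=0.00, C_hi=56.08.
(50−0)/(56.08−0.00) × (49.47−0.00) + 0 = 50/56.08 × 49.47 + 0 ≈ 44.11 → 44.
Sub-indices: SO₂→132, NO₂→458, O₃→176, PM10→44. Overall AQI = max = 458; dominant pollutant is NO₂.
AQI 458: Hazardous.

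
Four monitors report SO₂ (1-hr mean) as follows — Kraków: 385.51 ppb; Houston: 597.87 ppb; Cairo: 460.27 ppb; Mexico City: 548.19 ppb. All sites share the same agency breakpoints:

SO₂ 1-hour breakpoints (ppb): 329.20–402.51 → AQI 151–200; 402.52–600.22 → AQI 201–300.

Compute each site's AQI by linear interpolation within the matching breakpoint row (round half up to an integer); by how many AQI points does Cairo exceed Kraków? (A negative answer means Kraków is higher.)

41

Kraków: 385.51 lies in 329.20–402.51, so I_lo=151, I_hi=200, C_lo=329.20, C_hi=402.51.
(200−151)/(402.51−329.20) × (385.51−329.20) + 151 = 49/73.31 × 56.31 + 151 ≈ 188.64 → 189.
Houston: row 402.52–600.22 (AQI 201–300). (300−201)·(597.87−402.52)/(600.22−402.52) + 201 = 99·195.35/197.70 + 201 ≈ 298.82 → 299.
Cairo: row 402.52–600.22 (AQI 201–300). (300−201)·(460.27−402.52)/(600.22−402.52) + 201 = 99·57.75/197.70 + 201 ≈ 229.92 → 230.
Mexico City: 548.19 lies in 402.52–600.22, so I_lo=201, I_hi=300, C_lo=402.52, C_hi=600.22.
(300−201)/(600.22−402.52) × (548.19−402.52) + 201 = 99/197.70 × 145.67 + 201 ≈ 273.95 → 274.
AQIs: Kraków=189, Houston=299, Cairo=230, Mexico City=274. Cairo (230) − Kraków (189) = 41.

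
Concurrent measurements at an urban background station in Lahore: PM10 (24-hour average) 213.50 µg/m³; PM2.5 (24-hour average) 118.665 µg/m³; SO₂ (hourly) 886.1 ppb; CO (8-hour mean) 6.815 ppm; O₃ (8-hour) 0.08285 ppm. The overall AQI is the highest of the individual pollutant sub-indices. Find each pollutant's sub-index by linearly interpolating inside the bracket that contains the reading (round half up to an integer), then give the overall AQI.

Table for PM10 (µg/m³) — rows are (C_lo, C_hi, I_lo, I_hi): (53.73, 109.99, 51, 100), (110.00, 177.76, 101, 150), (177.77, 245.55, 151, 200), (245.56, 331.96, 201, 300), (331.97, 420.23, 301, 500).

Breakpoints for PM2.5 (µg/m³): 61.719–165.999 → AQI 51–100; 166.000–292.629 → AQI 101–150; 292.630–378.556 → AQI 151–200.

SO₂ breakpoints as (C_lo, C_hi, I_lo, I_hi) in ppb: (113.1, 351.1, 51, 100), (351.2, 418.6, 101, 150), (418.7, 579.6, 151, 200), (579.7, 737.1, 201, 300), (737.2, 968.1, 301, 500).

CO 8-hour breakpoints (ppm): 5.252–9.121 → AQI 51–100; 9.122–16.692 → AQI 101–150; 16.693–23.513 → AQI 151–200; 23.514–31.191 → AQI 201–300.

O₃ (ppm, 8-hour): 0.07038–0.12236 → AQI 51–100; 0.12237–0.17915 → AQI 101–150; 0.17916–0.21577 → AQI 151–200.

PM10: 213.50 ∈ [177.77, 245.55] ↔ index [151, 200].
151 + (213.50−177.77)·(200−151)/(245.55−177.77) = 151 + 35.73·49/67.78 ≈ 176.83, so AQI = 177.
PM2.5: row 61.719–165.999 (AQI 51–100). (100−51)·(118.665−61.719)/(165.999−61.719) + 51 = 49·56.946/104.280 + 51 ≈ 77.76 → 78.
SO₂: row 737.2–968.1 (AQI 301–500). (500−301)·(886.1−737.2)/(968.1−737.2) + 301 = 199·148.9/230.9 + 301 ≈ 429.33 → 429.
CO: 6.815 lies in 5.252–9.121, so I_lo=51, I_hi=100, C_lo=5.252, C_hi=9.121.
(100−51)/(9.121−5.252) × (6.815−5.252) + 51 = 49/3.869 × 1.563 + 51 ≈ 70.80 → 71.
O₃: 0.08285 lies in 0.07038–0.12236, so I_lo=51, I_hi=100, C_lo=0.07038, C_hi=0.12236.
(100−51)/(0.12236−0.07038) × (0.08285−0.07038) + 51 = 49/0.05198 × 0.01247 + 51 ≈ 62.76 → 63.
Sub-indices: PM10→177, PM2.5→78, SO₂→429, CO→71, O₃→63. Overall AQI = max = 429; dominant pollutant is SO₂.

429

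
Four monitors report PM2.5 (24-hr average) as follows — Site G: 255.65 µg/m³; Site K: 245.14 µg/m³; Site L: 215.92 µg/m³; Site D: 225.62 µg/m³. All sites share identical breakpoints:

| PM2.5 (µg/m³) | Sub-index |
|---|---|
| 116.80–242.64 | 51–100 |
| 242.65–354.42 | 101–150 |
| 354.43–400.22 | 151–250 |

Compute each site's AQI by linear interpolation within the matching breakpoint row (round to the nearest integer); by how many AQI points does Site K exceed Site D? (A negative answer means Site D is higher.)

9

Site G: 255.65 ∈ [242.65, 354.42] ↔ index [101, 150].
101 + (255.65−242.65)·(150−101)/(354.42−242.65) = 101 + 13.00·49/111.77 ≈ 106.70, so AQI = 107.
Site K: 245.14 ∈ [242.65, 354.42] ↔ index [101, 150].
101 + (245.14−242.65)·(150−101)/(354.42−242.65) = 101 + 2.49·49/111.77 ≈ 102.09, so AQI = 102.
Site L: row 116.80–242.64 (AQI 51–100). (100−51)·(215.92−116.80)/(242.64−116.80) + 51 = 49·99.12/125.84 + 51 ≈ 89.60 → 90.
Site D 225.62: bracket 116.80–242.64 → index 51–100; slope 49/125.84, offset 108.82.
AQI = 51 + 49/125.84·108.82 ≈ 93.37 ⇒ 93.
AQIs: Site G=107, Site K=102, Site L=90, Site D=93. Site K (102) − Site D (93) = 9.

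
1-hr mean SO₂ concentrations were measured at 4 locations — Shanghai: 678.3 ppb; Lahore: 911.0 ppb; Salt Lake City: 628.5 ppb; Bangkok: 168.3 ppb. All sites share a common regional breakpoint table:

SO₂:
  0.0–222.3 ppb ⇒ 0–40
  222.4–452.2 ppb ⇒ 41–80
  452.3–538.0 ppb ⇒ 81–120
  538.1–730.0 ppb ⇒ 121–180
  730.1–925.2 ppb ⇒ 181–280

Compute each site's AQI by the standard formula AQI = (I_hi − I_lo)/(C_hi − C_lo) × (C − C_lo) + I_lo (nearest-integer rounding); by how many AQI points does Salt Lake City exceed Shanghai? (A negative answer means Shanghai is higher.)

-15

Shanghai: row 538.1–730.0 (AQI 121–180). (180−121)·(678.3−538.1)/(730.0−538.1) + 121 = 59·140.2/191.9 + 121 ≈ 164.10 → 164.
Lahore: row 730.1–925.2 (AQI 181–280). (280−181)·(911.0−730.1)/(925.2−730.1) + 181 = 99·180.9/195.1 + 181 ≈ 272.79 → 273.
Salt Lake City 628.5: bracket 538.1–730.0 → index 121–180; slope 59/191.9, offset 90.4.
AQI = 121 + 59/191.9·90.4 ≈ 148.79 ⇒ 149.
Bangkok: 168.3 ∈ [0.0, 222.3] ↔ index [0, 40].
0 + (168.3−0.0)·(40−0)/(222.3−0.0) = 0 + 168.3·40/222.3 ≈ 30.28, so AQI = 30.
AQIs: Shanghai=164, Lahore=273, Salt Lake City=149, Bangkok=30. Salt Lake City (149) − Shanghai (164) = -15.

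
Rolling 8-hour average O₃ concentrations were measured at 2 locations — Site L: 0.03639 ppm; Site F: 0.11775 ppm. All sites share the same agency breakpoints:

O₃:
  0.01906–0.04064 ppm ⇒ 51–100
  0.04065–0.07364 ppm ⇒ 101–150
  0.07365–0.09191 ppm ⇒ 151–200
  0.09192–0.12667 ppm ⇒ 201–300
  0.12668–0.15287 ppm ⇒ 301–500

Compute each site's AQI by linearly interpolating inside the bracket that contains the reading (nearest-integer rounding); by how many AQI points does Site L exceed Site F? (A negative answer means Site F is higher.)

Site L: row 0.01906–0.04064 (AQI 51–100). (100−51)·(0.03639−0.01906)/(0.04064−0.01906) + 51 = 49·0.01733/0.02158 + 51 ≈ 90.35 → 90.
Site F: row 0.09192–0.12667 (AQI 201–300). (300−201)·(0.11775−0.09192)/(0.12667−0.09192) + 201 = 99·0.02583/0.03475 + 201 ≈ 274.59 → 275.
AQIs: Site L=90, Site F=275. Site L (90) − Site F (275) = -185.

-185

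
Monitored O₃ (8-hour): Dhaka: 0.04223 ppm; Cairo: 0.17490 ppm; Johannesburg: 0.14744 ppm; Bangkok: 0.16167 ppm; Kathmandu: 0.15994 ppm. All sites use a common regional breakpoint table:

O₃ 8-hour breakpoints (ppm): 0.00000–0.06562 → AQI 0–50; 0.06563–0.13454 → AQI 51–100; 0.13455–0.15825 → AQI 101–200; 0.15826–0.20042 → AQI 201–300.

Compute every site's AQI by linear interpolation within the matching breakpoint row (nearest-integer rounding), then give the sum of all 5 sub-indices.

Dhaka 0.04223: bracket 0.00000–0.06562 → index 0–50; slope 50/0.06562, offset 0.04223.
AQI = 0 + 50/0.06562·0.04223 ≈ 32.18 ⇒ 32.
Cairo: 0.17490 lies in 0.15826–0.20042, so I_lo=201, I_hi=300, C_lo=0.15826, C_hi=0.20042.
(300−201)/(0.20042−0.15826) × (0.17490−0.15826) + 201 = 99/0.04216 × 0.01664 + 201 ≈ 240.07 → 240.
Johannesburg: 0.14744 ∈ [0.13455, 0.15825] ↔ index [101, 200].
101 + (0.14744−0.13455)·(200−101)/(0.15825−0.13455) = 101 + 0.01289·99/0.02370 ≈ 154.84, so AQI = 155.
Bangkok: row 0.15826–0.20042 (AQI 201–300). (300−201)·(0.16167−0.15826)/(0.20042−0.15826) + 201 = 99·0.00341/0.04216 + 201 ≈ 209.01 → 209.
Kathmandu 0.15994: bracket 0.15826–0.20042 → index 201–300; slope 99/0.04216, offset 0.00168.
AQI = 201 + 99/0.04216·0.00168 ≈ 204.94 ⇒ 205.
AQIs: Dhaka=32, Cairo=240, Johannesburg=155, Bangkok=209, Kathmandu=205. Sum = 32 + 240 + 155 + 209 + 205 = 841.

841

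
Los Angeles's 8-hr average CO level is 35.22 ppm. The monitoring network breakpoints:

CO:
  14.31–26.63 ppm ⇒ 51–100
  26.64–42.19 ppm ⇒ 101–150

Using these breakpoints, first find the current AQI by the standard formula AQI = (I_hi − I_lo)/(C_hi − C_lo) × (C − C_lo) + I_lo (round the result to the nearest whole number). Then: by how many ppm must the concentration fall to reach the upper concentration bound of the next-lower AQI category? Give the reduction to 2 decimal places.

8.59

CO: 35.22 lies in 26.64–42.19, so I_lo=101, I_hi=150, C_lo=26.64, C_hi=42.19.
(150−101)/(42.19−26.64) × (35.22−26.64) + 101 = 49/15.55 × 8.58 + 101 ≈ 128.04 → 128.
Current AQI 128 is in the Unhealthy for Sensitive Groups range (101–150). The next-lower category tops out at AQI 100, whose upper concentration bound is 26.63 ppm.
Reduction needed = 35.22 − 26.63 = 8.59 ppm.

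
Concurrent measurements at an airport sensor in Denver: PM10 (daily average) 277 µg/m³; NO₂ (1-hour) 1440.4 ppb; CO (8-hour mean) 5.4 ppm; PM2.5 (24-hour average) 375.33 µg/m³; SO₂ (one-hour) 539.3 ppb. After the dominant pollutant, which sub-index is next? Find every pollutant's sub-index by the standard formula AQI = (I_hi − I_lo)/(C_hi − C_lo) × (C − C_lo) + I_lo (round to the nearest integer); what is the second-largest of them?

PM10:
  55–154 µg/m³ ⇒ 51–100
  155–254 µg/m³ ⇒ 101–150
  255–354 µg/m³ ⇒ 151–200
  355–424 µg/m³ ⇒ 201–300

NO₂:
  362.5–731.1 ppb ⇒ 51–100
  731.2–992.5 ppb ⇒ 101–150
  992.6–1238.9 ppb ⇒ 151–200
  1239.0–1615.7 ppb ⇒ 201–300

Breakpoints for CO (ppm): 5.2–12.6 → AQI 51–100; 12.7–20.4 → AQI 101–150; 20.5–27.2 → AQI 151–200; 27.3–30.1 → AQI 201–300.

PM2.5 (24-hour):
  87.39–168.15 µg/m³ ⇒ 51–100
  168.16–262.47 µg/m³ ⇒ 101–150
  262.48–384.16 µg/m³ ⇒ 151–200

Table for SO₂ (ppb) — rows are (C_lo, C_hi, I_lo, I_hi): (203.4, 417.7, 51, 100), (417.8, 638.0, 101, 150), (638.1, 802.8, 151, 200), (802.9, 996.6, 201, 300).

196

PM10: 277 ∈ [255, 354] ↔ index [151, 200].
151 + (277−255)·(200−151)/(354−255) = 151 + 22·49/99 ≈ 161.89, so AQI = 162.
NO₂ 1440.4: bracket 1239.0–1615.7 → index 201–300; slope 99/376.7, offset 201.4.
AQI = 201 + 99/376.7·201.4 ≈ 253.93 ⇒ 254.
CO 5.4: bracket 5.2–12.6 → index 51–100; slope 49/7.4, offset 0.2.
AQI = 51 + 49/7.4·0.2 ≈ 52.32 ⇒ 52.
PM2.5 375.33: bracket 262.48–384.16 → index 151–200; slope 49/121.68, offset 112.85.
AQI = 151 + 49/121.68·112.85 ≈ 196.44 ⇒ 196.
SO₂: 539.3 ∈ [417.8, 638.0] ↔ index [101, 150].
101 + (539.3−417.8)·(150−101)/(638.0−417.8) = 101 + 121.5·49/220.2 ≈ 128.04, so AQI = 128.
Sub-indices: PM10→162, NO₂→254, CO→52, PM2.5→196, SO₂→128. Ranked high→low: 254, 196, 162, 128, 52. Second-highest sub-index = 196.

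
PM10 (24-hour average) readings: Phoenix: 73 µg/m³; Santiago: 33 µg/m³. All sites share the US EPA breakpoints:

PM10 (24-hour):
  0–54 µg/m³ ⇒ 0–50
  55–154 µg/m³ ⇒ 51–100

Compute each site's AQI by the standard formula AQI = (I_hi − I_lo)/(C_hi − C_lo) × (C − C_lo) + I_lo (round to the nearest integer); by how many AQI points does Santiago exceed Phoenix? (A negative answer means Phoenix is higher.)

Phoenix: 73 ∈ [55, 154] ↔ index [51, 100].
51 + (73−55)·(100−51)/(154−55) = 51 + 18·49/99 ≈ 59.91, so AQI = 60.
Santiago 33: bracket 0–54 → index 0–50; slope 50/54, offset 33.
AQI = 0 + 50/54·33 ≈ 30.56 ⇒ 31.
AQIs: Phoenix=60, Santiago=31. Santiago (31) − Phoenix (60) = -29.

-29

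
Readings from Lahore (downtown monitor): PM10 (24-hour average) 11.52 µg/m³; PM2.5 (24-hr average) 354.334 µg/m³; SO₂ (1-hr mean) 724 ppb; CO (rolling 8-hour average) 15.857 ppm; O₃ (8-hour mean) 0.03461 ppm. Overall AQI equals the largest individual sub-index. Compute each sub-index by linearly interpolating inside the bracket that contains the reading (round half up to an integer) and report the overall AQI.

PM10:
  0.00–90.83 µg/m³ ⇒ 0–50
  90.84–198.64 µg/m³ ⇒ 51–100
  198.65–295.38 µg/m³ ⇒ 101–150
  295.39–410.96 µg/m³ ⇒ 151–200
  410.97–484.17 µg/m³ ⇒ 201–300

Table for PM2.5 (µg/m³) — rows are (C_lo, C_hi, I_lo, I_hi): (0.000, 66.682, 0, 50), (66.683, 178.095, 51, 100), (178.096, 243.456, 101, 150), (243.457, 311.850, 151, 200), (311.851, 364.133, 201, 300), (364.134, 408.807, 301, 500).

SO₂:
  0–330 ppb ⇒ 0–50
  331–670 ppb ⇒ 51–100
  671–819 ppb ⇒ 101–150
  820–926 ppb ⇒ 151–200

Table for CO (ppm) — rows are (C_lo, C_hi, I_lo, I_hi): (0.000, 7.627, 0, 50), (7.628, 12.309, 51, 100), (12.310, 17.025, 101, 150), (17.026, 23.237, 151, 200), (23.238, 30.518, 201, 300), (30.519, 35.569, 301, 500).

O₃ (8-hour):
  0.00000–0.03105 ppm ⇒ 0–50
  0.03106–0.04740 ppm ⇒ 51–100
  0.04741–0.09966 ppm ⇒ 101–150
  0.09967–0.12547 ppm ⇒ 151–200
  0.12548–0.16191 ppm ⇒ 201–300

PM10 11.52: bracket 0.00–90.83 → index 0–50; slope 50/90.83, offset 11.52.
AQI = 0 + 50/90.83·11.52 ≈ 6.34 ⇒ 6.
PM2.5: 354.334 ∈ [311.851, 364.133] ↔ index [201, 300].
201 + (354.334−311.851)·(300−201)/(364.133−311.851) = 201 + 42.483·99/52.282 ≈ 281.44, so AQI = 281.
SO₂: 724 lies in 671–819, so I_lo=101, I_hi=150, C_lo=671, C_hi=819.
(150−101)/(819−671) × (724−671) + 101 = 49/148 × 53 + 101 ≈ 118.55 → 119.
CO: 15.857 ∈ [12.310, 17.025] ↔ index [101, 150].
101 + (15.857−12.310)·(150−101)/(17.025−12.310) = 101 + 3.547·49/4.715 ≈ 137.86, so AQI = 138.
O₃: row 0.03106–0.04740 (AQI 51–100). (100−51)·(0.03461−0.03106)/(0.04740−0.03106) + 51 = 49·0.00355/0.01634 + 51 ≈ 61.65 → 62.
Sub-indices: PM10→6, PM2.5→281, SO₂→119, CO→138, O₃→62. Overall AQI = max = 281; dominant pollutant is PM2.5.

281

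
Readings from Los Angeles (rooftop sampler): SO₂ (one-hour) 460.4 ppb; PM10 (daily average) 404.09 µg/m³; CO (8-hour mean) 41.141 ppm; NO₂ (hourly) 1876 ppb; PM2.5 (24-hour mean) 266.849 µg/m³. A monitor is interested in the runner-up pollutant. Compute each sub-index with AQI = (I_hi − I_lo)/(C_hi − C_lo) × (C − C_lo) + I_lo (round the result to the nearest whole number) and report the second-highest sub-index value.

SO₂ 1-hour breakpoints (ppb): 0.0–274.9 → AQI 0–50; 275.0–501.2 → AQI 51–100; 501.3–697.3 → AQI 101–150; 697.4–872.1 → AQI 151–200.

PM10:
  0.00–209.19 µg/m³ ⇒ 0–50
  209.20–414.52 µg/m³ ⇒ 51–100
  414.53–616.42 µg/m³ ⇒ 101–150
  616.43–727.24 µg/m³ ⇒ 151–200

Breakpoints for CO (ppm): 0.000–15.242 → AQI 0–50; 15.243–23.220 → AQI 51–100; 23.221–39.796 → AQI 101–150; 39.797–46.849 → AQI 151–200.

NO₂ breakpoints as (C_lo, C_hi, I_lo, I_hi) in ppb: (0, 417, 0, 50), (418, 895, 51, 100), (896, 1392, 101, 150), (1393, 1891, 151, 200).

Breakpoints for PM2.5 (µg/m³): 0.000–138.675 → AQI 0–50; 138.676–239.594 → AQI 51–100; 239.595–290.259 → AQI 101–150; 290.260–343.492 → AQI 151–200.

SO₂ 460.4: bracket 275.0–501.2 → index 51–100; slope 49/226.2, offset 185.4.
AQI = 51 + 49/226.2·185.4 ≈ 91.16 ⇒ 91.
PM10 404.09: bracket 209.20–414.52 → index 51–100; slope 49/205.32, offset 194.89.
AQI = 51 + 49/205.32·194.89 ≈ 97.51 ⇒ 98.
CO: 41.141 lies in 39.797–46.849, so I_lo=151, I_hi=200, C_lo=39.797, C_hi=46.849.
(200−151)/(46.849−39.797) × (41.141−39.797) + 151 = 49/7.052 × 1.344 + 151 ≈ 160.34 → 160.
NO₂: 1876 lies in 1393–1891, so I_lo=151, I_hi=200, C_lo=1393, C_hi=1891.
(200−151)/(1891−1393) × (1876−1393) + 151 = 49/498 × 483 + 151 ≈ 198.52 → 199.
PM2.5: 266.849 ∈ [239.595, 290.259] ↔ index [101, 150].
101 + (266.849−239.595)·(150−101)/(290.259−239.595) = 101 + 27.254·49/50.664 ≈ 127.36, so AQI = 127.
Sub-indices: SO₂→91, PM10→98, CO→160, NO₂→199, PM2.5→127. Ranked high→low: 199, 160, 127, 98, 91. Second-highest sub-index = 160.

160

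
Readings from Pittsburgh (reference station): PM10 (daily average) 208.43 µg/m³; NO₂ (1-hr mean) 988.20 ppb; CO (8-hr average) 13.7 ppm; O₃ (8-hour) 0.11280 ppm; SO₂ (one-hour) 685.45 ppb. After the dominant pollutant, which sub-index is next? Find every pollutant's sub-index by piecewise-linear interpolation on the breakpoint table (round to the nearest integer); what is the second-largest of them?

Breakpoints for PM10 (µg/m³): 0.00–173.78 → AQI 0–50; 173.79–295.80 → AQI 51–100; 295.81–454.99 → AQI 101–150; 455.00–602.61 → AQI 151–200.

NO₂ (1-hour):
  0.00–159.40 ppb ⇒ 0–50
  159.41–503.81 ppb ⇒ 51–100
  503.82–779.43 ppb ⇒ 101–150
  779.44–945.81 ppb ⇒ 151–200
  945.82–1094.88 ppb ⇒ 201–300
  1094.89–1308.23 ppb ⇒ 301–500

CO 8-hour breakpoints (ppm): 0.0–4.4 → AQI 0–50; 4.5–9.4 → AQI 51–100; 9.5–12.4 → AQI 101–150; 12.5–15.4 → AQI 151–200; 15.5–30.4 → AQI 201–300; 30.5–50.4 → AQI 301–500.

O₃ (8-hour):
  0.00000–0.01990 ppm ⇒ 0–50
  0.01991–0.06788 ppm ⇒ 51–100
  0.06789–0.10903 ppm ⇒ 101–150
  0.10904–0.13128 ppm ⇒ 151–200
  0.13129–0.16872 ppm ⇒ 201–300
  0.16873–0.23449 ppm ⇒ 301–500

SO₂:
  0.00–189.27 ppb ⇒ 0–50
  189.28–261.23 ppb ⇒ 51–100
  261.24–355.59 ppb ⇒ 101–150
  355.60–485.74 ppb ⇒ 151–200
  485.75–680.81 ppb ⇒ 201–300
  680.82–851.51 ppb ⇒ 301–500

229

PM10 208.43: bracket 173.79–295.80 → index 51–100; slope 49/122.01, offset 34.64.
AQI = 51 + 49/122.01·34.64 ≈ 64.91 ⇒ 65.
NO₂ 988.20: bracket 945.82–1094.88 → index 201–300; slope 99/149.06, offset 42.38.
AQI = 201 + 99/149.06·42.38 ≈ 229.15 ⇒ 229.
CO: 13.7 ∈ [12.5, 15.4] ↔ index [151, 200].
151 + (13.7−12.5)·(200−151)/(15.4−12.5) = 151 + 1.2·49/2.9 ≈ 171.28, so AQI = 171.
O₃: 0.11280 ∈ [0.10904, 0.13128] ↔ index [151, 200].
151 + (0.11280−0.10904)·(200−151)/(0.13128−0.10904) = 151 + 0.00376·49/0.02224 ≈ 159.28, so AQI = 159.
SO₂: row 680.82–851.51 (AQI 301–500). (500−301)·(685.45−680.82)/(851.51−680.82) + 301 = 199·4.63/170.69 + 301 ≈ 306.40 → 306.
Sub-indices: PM10→65, NO₂→229, CO→171, O₃→159, SO₂→306. Ranked high→low: 306, 229, 171, 159, 65. Second-highest sub-index = 229.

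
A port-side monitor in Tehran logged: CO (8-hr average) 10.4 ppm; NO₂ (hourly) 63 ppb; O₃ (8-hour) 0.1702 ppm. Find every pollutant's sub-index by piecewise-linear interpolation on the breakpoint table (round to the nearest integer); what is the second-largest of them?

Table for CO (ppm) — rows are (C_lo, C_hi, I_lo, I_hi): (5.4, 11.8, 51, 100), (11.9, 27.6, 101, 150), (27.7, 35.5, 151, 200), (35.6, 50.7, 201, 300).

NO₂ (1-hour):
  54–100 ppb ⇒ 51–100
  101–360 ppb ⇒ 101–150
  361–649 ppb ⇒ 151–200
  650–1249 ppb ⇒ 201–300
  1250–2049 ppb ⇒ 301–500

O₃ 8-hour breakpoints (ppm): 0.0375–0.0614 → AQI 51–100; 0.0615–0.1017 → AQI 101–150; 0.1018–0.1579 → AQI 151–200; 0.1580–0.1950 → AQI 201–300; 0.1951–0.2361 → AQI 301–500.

89

CO: 10.4 lies in 5.4–11.8, so I_lo=51, I_hi=100, C_lo=5.4, C_hi=11.8.
(100−51)/(11.8−5.4) × (10.4−5.4) + 51 = 49/6.4 × 5.0 + 51 ≈ 89.28 → 89.
NO₂: 63 ∈ [54, 100] ↔ index [51, 100].
51 + (63−54)·(100−51)/(100−54) = 51 + 9·49/46 ≈ 60.59, so AQI = 61.
O₃ 0.1702: bracket 0.1580–0.1950 → index 201–300; slope 99/0.0370, offset 0.0122.
AQI = 201 + 99/0.0370·0.0122 ≈ 233.64 ⇒ 234.
Sub-indices: CO→89, NO₂→61, O₃→234. Ranked high→low: 234, 89, 61. Second-highest sub-index = 89.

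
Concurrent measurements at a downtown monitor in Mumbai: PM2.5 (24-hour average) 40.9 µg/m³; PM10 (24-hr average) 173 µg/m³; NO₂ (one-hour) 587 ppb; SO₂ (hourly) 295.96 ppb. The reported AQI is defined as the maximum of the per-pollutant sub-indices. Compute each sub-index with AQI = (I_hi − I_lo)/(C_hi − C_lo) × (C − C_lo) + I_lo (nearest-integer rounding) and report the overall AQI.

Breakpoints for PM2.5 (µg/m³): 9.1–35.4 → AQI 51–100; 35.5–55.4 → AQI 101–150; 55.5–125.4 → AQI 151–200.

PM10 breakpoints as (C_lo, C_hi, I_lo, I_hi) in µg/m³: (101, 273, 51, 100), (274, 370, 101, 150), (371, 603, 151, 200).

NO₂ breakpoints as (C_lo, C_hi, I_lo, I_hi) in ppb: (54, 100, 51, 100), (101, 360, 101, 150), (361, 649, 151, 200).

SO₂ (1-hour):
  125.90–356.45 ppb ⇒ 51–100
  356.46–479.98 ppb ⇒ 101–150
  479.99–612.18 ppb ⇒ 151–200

PM2.5 40.9: bracket 35.5–55.4 → index 101–150; slope 49/19.9, offset 5.4.
AQI = 101 + 49/19.9·5.4 ≈ 114.30 ⇒ 114.
PM10 173: bracket 101–273 → index 51–100; slope 49/172, offset 72.
AQI = 51 + 49/172·72 ≈ 71.51 ⇒ 72.
NO₂: 587 lies in 361–649, so I_lo=151, I_hi=200, C_lo=361, C_hi=649.
(200−151)/(649−361) × (587−361) + 151 = 49/288 × 226 + 151 ≈ 189.45 → 189.
SO₂: 295.96 ∈ [125.90, 356.45] ↔ index [51, 100].
51 + (295.96−125.90)·(100−51)/(356.45−125.90) = 51 + 170.06·49/230.55 ≈ 87.14, so AQI = 87.
Sub-indices: PM2.5→114, PM10→72, NO₂→189, SO₂→87. Overall AQI = max = 189; dominant pollutant is NO₂.

189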